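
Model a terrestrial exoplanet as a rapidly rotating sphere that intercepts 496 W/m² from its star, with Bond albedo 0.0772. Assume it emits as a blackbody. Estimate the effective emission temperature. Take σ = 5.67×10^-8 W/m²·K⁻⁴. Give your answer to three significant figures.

212 kelvin

Absorbed flux (global mean): S(1−α)/4 = 496.0·0.923/4 = 114.4 W/m².
Set σT⁴ = 114.4 → T = (114.4/σ)^(1/4) = 212.0 K.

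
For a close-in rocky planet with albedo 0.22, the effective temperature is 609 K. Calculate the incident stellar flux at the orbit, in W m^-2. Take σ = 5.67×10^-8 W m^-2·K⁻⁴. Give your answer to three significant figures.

40000 W m^-2

Invert the energy balance for S: S = 4σT⁴/(1−α).
σT⁴ = 5.67×10⁻⁸·(609)⁴ = 7799 W m^-2.
S = 4·7799/0.78 = 40000 W m^-2.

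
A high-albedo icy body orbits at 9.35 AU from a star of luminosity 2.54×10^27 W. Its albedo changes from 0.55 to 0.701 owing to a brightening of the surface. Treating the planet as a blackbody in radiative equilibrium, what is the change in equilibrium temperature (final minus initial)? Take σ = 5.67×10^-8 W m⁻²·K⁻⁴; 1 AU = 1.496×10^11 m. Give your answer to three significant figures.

-11.6 kelvin

d = 9.35 × 1.496×10^11 m = 1.399×10^12 m.
Spreading L over a sphere of radius d: S = 2.54×10^27/(4π·1.40×10^12²) = 103.3 W m⁻².
With α = 0.55, T₁ = 119.7 K.
With α = 0.701, T₂ = 108.0 K.
Change: 108.0 − 119.7 = -11.62 K.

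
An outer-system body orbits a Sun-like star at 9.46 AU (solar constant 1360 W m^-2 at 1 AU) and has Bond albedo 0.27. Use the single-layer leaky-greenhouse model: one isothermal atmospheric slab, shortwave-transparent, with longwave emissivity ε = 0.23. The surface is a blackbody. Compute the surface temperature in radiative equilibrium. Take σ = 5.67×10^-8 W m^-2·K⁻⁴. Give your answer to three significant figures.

Flux at the orbit: S = 1360/(9.46)² = 15.20 W m^-2.
Effective emission temperature (TOA balance): σT_e⁴ = S(1−α)/4 = 2.773 W m^-2 → T_e = 83.63 K.
The surface balance (absorbed SW + ε·downward IR = σT_s⁴) with T_a⁴ = T_s⁴/2 reduces to T_s = T_e·[2/(2−ε)]^¼ = 86.22 K.

86.2 kelvin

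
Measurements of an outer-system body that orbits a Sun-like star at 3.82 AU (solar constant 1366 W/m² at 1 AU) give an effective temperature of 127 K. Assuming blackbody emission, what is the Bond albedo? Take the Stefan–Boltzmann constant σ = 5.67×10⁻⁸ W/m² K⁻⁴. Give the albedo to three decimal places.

Flux at the orbit: S = 1366/(3.82)² = 93.61 W/m².
Rearranging the radiative balance, α = 1 − 4σT⁴/S.
σT⁴ = 14.75 W/m², so 4σT⁴ = 59.00 W/m².
1−α = 59.00/93.61 = 0.6303, so α = 0.3697.

0.370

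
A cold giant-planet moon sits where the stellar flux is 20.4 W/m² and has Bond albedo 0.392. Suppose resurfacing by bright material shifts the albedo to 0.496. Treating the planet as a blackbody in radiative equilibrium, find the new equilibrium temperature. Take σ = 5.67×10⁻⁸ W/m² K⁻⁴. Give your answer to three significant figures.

82.1 kelvin

New equilibrium: T₂ = [(1−0.496)·20.40/(4σ)]^(1/4) = 82.05 K.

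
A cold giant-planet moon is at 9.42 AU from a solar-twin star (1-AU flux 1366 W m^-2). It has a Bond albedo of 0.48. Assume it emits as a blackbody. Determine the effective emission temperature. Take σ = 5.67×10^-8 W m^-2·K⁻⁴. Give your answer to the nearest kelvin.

77 kelvin

Irradiance scales as 1/d², so S = 1366 W m^-2 × (1/9.42)² = 15.39 W m^-2.
The planet absorbs (1−α)S over its disc πR² and re-emits over 4πR², so the mean absorbed flux is (1−0.48)·15.39/4 = 2.001 W m^-2.
In equilibrium σT⁴ equals this, so T = 77.08 K.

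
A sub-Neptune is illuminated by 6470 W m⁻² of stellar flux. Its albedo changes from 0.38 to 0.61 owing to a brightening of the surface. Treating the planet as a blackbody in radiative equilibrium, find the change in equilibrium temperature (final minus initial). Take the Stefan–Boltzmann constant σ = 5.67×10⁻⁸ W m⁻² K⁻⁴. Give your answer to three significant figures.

Initial: T₁ = [S(1−0.38)/(4σ)]^(1/4) = 364.7 K.
With α = 0.61, T₂ = 324.8 K.
Change: 324.8 − 364.7 = -39.91 K.

-39.9 K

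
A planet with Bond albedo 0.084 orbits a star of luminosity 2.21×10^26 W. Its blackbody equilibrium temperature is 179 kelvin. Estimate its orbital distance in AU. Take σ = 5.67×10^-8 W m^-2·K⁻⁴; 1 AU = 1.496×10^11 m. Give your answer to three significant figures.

1.76 AU

The flux needed for this T is 4σT⁴/(1−0.084) = 254.2 W m^-2.
Then d = [L/(4πS)]^(1/2) = 2.630×10^11 m, i.e. 1.758 AU.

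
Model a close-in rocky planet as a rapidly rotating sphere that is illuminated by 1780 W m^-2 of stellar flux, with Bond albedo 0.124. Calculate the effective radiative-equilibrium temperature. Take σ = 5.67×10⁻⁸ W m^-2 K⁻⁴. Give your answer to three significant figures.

288 K

The planet absorbs (1−α)S over its disc πR² and re-emits over 4πR², so the mean absorbed flux is (1−0.124)·1780/4 = 389.8 W m^-2.
In equilibrium σT⁴ equals this, so T = 288.0 K.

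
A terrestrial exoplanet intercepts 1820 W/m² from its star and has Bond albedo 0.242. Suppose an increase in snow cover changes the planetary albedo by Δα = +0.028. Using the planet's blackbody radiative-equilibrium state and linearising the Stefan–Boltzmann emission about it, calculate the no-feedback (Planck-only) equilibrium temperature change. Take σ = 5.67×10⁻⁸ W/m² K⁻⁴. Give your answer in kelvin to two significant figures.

Reference equilibrium: T_e = [S(1−α)/(4σ)]^(1/4) = 279.3 K.
The change in absorbed flux is Δ[S(1−α)/4] = −SΔα/4 = -12.74 W/m².
The Planck feedback parameter is 4σT_e³ = 4.940 W/m²/K.
Hence the no-feedback warming is ΔF/(4σT_e³) = -2.58 K.

-2.6 K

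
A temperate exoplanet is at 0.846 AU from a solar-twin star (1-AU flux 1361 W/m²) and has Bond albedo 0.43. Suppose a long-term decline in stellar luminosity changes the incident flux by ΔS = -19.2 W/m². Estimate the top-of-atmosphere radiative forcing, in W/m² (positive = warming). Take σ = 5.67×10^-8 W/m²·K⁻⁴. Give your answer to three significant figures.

-2.74 W/m²

Irradiance scales as 1/d², so S = 1361 W/m² × (1/0.846)² = 1902 W/m².
TOA radiative forcing: ΔF = (1−α)ΔS/4 = 0.57·(-19.2)/4 = -2.736 W/m².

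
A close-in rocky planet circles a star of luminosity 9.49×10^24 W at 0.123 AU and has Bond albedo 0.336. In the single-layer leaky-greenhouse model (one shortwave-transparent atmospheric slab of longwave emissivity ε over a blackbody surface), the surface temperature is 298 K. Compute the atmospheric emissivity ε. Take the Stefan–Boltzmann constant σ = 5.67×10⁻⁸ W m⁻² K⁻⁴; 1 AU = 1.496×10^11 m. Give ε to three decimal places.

Orbital distance: d = 0.123 AU = 1.840×10^10 m.
Spreading L over a sphere of radius d: S = 9.49×10^24/(4π·1.84×10^10²) = 2230 W m⁻².
TOA balance gives T_e = 284.3 K.
Inverting T_s⁴ = 2T_e⁴/(2−ε): (T_e/T_s)⁴ = 0.8280, so ε = 2(1 − 0.8280) = 0.3440.

0.344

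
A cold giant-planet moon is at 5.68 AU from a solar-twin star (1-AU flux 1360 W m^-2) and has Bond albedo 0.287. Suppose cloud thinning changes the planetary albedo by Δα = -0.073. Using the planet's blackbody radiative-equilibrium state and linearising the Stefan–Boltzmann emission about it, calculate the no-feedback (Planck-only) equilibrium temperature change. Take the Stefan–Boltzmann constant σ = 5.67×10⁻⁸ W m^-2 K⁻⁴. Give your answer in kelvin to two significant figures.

2.7 K

Irradiance scales as 1/d², so S = 1360 W m^-2 × (1/5.68)² = 42.15 W m^-2.
The baseline emission temperature is T_e = 107.3 K.
ΔF = −(S/4)Δα = −(42.15/4)×(-0.073) = 0.7693 W m^-2.
The Planck feedback parameter is 4σT_e³ = 0.2801 W m^-2/K.
So ΔT₀ = 0.7693/0.2801 = 2.75 K.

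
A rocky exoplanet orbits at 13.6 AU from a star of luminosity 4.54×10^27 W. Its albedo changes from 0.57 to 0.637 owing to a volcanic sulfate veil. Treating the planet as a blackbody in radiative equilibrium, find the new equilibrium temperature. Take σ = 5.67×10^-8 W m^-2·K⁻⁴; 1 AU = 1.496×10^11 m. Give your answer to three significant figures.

109 K

d = 13.6 × 1.496×10^11 m = 2.035×10^12 m.
Flux at the orbit: S = L/(4πd²) = 4.54×10^27/(4π·(2.03×10^12)²) = 87.28 W m^-2.
T₂ = [S(1−α₂)/(4σ)]^(1/4) = [87.28·0.363/(4σ)]^(1/4) = 108.7 K.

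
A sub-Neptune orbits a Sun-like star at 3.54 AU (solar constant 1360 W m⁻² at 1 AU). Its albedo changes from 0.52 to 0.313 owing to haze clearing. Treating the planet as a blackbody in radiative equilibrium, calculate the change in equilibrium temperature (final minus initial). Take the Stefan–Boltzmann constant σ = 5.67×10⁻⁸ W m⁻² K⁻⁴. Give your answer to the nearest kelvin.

Irradiance scales as 1/d², so S = 1360 W m⁻² × (1/3.54)² = 108.5 W m⁻².
With α = 0.52, T₁ = 123.1 K.
After:  T₂ = [108.5·0.687/(4σ)]^(1/4) = 134.7 K.
Change: 134.7 − 123.1 = 11.54 K.

12 K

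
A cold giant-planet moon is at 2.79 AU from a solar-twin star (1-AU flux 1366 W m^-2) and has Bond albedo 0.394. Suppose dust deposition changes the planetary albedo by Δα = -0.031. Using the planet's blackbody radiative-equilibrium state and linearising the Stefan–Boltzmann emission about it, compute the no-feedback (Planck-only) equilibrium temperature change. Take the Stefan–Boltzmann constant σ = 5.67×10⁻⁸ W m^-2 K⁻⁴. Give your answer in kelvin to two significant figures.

1.9 K

By the inverse-square law, S = 1366/2.79² = 175.5 W m^-2.
Reference equilibrium: T_e = [S(1−α)/(4σ)]^(1/4) = 147.2 K.
The change in absorbed flux is Δ[S(1−α)/4] = −SΔα/4 = 1.360 W m^-2.
Planck response: λ_P = 4σT_e³ = 4·5.67×10⁻⁸·(147.2)³ = 0.7227 W m^-2/K.
ΔT₀ = ΔF/λ_P = 1.360/0.7227 = 1.88 K.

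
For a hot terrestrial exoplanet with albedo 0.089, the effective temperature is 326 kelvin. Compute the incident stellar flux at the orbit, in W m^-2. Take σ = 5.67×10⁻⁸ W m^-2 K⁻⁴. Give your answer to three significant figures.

Invert the energy balance for S: S = 4σT⁴/(1−α).
σT⁴ = 5.67×10⁻⁸·(326)⁴ = 640.4 W m^-2.
S = 4·640.4/0.911 = 2812 W m^-2.

2810 W m^-2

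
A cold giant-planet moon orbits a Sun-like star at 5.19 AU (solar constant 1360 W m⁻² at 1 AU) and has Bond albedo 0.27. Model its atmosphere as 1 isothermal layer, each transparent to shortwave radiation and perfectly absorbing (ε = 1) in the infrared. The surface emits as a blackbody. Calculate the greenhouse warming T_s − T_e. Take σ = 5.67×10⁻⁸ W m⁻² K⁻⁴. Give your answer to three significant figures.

21.4 K

By the inverse-square law, S = 1360/5.19² = 50.49 W m⁻².
Top-of-atmosphere balance: σT_e⁴ = S(1−α)/4 = 9.214 W m⁻² → T_e = 112.9 K.
T_s = (N+1)^(1/4)·T_e = 134.3 K.
So the greenhouse effect raises the surface by 134.3 − 112.9 = 21.36 K.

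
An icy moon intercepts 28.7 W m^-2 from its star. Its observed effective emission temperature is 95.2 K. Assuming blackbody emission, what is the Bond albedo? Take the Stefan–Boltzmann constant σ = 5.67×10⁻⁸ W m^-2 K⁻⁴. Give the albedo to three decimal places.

0.351

Energy balance: S(1−α)/4 = σT⁴, so 1−α = 4σT⁴/S.
4σT⁴ = 4·5.67×10⁻⁸·(95.2)⁴ = 18.63 W m^-2.
1−α = 18.63/28.70 = 0.6491, so α = 0.3509.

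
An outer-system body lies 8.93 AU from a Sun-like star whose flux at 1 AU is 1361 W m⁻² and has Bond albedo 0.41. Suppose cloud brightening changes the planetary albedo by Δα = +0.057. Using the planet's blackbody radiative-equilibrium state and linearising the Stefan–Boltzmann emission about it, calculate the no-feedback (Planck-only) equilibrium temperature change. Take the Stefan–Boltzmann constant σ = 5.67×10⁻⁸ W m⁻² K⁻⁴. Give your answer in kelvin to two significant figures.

-2.0 kelvin

Irradiance scales as 1/d², so S = 1361 W m⁻² × (1/8.93)² = 17.07 W m⁻².
Unperturbed T_e = [17.07·(1−0.41)/(4σ)]^¼ = 81.63 K.
ΔF = −(S/4)Δα = −(17.07/4)×(+0.057) = -0.2432 W m⁻².
Planck response: λ_P = 4σT_e³ = 4·5.67×10⁻⁸·(81.63)³ = 0.1234 W m⁻²/K.
ΔT₀ = ΔF/λ_P = -0.2432/0.1234 = -1.97 K.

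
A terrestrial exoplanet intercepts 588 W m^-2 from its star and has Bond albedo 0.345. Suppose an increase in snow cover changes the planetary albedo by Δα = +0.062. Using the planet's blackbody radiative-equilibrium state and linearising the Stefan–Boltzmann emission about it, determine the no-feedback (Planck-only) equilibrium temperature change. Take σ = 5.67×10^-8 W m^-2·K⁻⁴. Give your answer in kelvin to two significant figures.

Unperturbed T_e = [588.0·(1−0.345)/(4σ)]^¼ = 203.0 K.
TOA radiative forcing: ΔF = −S·Δα/4 = −588.0·(+0.062)/4 = -9.114 W m^-2.
The Planck feedback parameter is 4σT_e³ = 1.897 W m^-2/K.
Hence the no-feedback warming is ΔF/(4σT_e³) = -4.80 K.

-4.8 K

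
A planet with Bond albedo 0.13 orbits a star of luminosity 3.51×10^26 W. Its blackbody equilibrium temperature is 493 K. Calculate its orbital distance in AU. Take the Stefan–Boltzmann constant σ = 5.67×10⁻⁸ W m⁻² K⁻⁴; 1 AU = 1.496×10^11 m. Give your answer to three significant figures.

Energy balance gives S = 4σT⁴/(1−α) = 15400 W m⁻².
Then d = [L/(4πS)]^(1/2) = 4.259×10^10 m, i.e. 0.2847 AU.

0.285 AU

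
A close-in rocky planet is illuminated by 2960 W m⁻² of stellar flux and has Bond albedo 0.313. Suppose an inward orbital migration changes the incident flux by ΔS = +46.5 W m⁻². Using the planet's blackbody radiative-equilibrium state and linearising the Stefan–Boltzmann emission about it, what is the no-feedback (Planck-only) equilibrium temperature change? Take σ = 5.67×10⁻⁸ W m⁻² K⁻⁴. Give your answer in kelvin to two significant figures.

Unperturbed T_e = [2960·(1−0.313)/(4σ)]^¼ = 307.7 K.
ΔF = Δ[S(1−α)]/4 = (1−0.313)·+46.5/4 = 7.986 W m⁻².
Linearising σT⁴ gives d(σT⁴)/dT = 4σT_e³ = 6.608 W m⁻² per K.
ΔT₀ = ΔF/λ_P = 7.986/6.608 = 1.21 K.

1.2 K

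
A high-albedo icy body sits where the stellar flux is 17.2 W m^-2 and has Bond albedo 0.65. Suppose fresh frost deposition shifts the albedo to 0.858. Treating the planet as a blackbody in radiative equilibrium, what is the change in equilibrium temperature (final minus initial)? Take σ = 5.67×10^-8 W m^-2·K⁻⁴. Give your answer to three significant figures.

-14.5 K

Initial: T₁ = [S(1−0.65)/(4σ)]^(1/4) = 71.78 K.
After:  T₂ = [17.20·0.142/(4σ)]^(1/4) = 57.29 K.
ΔT = T₂ − T₁ = -14.49 K.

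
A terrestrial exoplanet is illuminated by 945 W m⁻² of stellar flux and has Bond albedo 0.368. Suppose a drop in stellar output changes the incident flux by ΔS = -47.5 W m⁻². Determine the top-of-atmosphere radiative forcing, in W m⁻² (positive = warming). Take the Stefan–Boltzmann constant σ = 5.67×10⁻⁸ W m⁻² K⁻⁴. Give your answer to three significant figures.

Only a fraction (1−α) is absorbed and it's spread over 4πR², so ΔF = (1−α)ΔS/4 = -7.505 W m⁻².

-7.50 W m⁻²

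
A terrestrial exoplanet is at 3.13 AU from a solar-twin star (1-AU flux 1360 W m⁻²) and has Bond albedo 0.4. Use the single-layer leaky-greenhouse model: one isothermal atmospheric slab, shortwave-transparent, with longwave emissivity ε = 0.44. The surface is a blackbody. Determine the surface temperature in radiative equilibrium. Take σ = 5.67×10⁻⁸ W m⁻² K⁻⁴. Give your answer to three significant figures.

Irradiance scales as 1/d², so S = 1360 W m⁻² × (1/3.13)² = 138.8 W m⁻².
Effective emission temperature (TOA balance): σT_e⁴ = S(1−α)/4 = 20.82 W m⁻² → T_e = 138.4 K.
The surface balance (absorbed SW + ε·downward IR = σT_s⁴) with T_a⁴ = T_s⁴/2 reduces to T_s = T_e·[2/(2−ε)]^¼ = 147.3 K.

147 K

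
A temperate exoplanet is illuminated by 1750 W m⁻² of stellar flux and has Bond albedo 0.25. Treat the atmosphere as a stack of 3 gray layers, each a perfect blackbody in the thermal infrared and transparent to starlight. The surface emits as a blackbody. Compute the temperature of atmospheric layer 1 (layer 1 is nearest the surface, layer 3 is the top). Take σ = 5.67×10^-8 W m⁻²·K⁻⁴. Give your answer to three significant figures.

OLR = S(1−α)/4 = 328.1 W m⁻²; the top layer radiates at T_e = 275.8 K.
The net upward flux σT_e⁴ is constant between every pair of levels, so T_k⁴ = (N+1−k)T_e⁴.
T_1 = (3)^(1/4)·275.8 = 363.0 K.

363 K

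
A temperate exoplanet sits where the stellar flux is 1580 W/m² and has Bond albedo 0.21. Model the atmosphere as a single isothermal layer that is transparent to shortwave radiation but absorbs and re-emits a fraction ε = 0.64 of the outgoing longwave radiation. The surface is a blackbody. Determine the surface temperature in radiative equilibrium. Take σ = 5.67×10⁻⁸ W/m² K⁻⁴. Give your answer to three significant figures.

300 K

The planet radiates to space at T_e = [S(1−α)/(4σ)]^(1/4) = 272.4 K.
For a single slab of emissivity ε, T_s⁴ = 2T_e⁴/(2−ε); thus T_s = 272.4·(1.471)^(1/4) = 299.9 K.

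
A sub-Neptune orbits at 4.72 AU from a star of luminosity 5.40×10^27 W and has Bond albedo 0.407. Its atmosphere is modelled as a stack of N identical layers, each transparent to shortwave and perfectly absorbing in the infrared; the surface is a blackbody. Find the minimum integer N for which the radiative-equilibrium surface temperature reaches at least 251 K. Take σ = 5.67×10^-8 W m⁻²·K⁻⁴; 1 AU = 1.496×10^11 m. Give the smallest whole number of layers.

1

Orbital distance: d = 4.72 AU = 7.061×10^11 m.
Flux at the orbit: S = L/(4πd²) = 5.40×10^27/(4π·(7.06×10^11)²) = 861.9 W m⁻².
OLR = S(1−α)/4 = 127.8 W m⁻²; the top layer radiates at T_e = 217.9 K.
Since T_s⁴ = (N+1)T_e⁴, we need N ≥ (T_s/T_e)⁴ − 1 = 0.761.
So N ≥ 0.761; the smallest integer is N = 1.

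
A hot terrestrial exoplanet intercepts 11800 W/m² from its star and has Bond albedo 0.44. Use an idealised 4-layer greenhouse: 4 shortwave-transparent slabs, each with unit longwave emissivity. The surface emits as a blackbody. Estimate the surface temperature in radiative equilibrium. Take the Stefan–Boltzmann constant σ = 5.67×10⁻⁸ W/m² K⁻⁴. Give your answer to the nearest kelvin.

Top-of-atmosphere balance: σT_e⁴ = S(1−α)/4 = 1652 W/m² → T_e = 413.1 K.
For an N-layer opaque stack, T_s⁴ = (N+1)T_e⁴, hence T_s = (5)^(1/4)×413.1 K = 617.8 K.

618 K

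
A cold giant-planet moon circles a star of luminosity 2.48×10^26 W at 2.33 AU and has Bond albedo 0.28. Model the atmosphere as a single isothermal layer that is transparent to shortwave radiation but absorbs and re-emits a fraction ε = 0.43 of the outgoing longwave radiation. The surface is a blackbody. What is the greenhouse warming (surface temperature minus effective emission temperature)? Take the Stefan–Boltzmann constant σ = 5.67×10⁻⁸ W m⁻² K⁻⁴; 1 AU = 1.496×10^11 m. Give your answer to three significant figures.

9.40 kelvin

Orbital distance: d = 2.33 AU = 3.486×10^11 m.
Flux at the orbit: S = L/(4πd²) = 2.48×10^26/(4π·(3.49×10^11)²) = 162.4 W m⁻².
Effective emission temperature (TOA balance): σT_e⁴ = S(1−α)/4 = 29.24 W m⁻² → T_e = 150.7 K.
For a single slab of emissivity ε, T_s⁴ = 2T_e⁴/(2−ε); thus T_s = 150.7·(1.274)^(1/4) = 160.1 K.
T_s − T_e = 160.1 − 150.7 = 9.401 K.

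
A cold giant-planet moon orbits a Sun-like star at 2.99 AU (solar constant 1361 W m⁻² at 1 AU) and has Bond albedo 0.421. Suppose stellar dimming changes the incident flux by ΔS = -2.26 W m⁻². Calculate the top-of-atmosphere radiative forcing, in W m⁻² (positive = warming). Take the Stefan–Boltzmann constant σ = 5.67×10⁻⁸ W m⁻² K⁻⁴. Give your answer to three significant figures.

Flux at the orbit: S = 1361/(2.99)² = 152.2 W m⁻².
TOA radiative forcing: ΔF = (1−α)ΔS/4 = 0.579·(-2.26)/4 = -0.3271 W m⁻².

-0.327 W m⁻²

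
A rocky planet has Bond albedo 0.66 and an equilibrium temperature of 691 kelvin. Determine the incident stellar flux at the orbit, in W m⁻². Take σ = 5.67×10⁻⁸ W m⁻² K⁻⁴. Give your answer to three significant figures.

From S(1−α)/4 = σT⁴: S = 4σT⁴/(1−α).
The emitted flux is σT⁴ = 12930 W m⁻².
S = 4·12930/0.34 = 1.521×10^5 W m⁻².

1.52×10^5 W m⁻²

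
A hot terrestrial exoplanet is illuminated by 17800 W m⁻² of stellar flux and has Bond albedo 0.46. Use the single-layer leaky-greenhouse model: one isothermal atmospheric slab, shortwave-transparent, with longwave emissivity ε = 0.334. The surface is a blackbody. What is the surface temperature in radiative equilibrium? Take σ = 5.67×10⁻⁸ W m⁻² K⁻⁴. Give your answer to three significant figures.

Effective emission temperature (TOA balance): σT_e⁴ = S(1−α)/4 = 2403 W m⁻² → T_e = 453.7 K.
Surface balance with a leaky layer gives σT_s⁴ = σT_e⁴·2/(2−ε), so T_s = T_e·[2/(2−0.334)]^(1/4) = 474.9 K.

475 K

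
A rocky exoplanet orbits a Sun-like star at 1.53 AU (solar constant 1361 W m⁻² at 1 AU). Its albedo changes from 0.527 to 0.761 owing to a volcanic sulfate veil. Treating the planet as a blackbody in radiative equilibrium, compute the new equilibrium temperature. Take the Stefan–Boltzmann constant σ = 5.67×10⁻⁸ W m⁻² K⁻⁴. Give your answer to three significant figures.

Irradiance scales as 1/d², so S = 1361 W m⁻² × (1/1.53)² = 581.4 W m⁻².
T₂ = [S(1−α₂)/(4σ)]^(1/4) = [581.4·0.239/(4σ)]^(1/4) = 157.3 K.

157 K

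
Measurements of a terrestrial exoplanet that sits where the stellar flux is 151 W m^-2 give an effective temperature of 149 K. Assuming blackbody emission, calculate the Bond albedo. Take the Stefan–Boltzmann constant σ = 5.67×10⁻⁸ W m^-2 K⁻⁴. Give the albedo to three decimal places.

Rearranging the radiative balance, α = 1 − 4σT⁴/S.
4σT⁴ = 4·5.67×10⁻⁸·(149)⁴ = 111.8 W m^-2.
1−α = 111.8/151.0 = 0.7403, so α = 0.2597.

0.260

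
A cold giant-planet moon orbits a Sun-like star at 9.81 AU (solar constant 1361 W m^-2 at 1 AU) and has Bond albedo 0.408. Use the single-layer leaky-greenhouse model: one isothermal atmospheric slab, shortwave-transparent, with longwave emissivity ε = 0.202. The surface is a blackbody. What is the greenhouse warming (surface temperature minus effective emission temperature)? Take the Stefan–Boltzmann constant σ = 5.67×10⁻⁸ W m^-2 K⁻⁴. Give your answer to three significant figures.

By the inverse-square law, S = 1361/9.81² = 14.14 W m^-2.
At the top of the atmosphere, σT_e⁴ = S(1−α)/4 = 2.093 W m^-2, giving T_e = 77.95 K.
For a single slab of emissivity ε, T_s⁴ = 2T_e⁴/(2−ε); thus T_s = 77.95·(1.112)^(1/4) = 80.05 K.
Greenhouse warming: T_s − T_e = 2.103 K.

2.10 kelvin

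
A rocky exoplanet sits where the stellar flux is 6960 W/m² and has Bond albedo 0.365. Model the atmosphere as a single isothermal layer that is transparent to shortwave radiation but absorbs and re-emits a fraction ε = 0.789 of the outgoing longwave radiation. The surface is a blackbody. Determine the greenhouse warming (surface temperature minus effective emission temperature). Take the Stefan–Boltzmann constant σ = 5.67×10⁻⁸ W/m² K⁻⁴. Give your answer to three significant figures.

At the top of the atmosphere, σT_e⁴ = S(1−α)/4 = 1105 W/m², giving T_e = 373.6 K.
For a single slab of emissivity ε, T_s⁴ = 2T_e⁴/(2−ε); thus T_s = 373.6·(1.652)^(1/4) = 423.6 K.
T_s − T_e = 423.6 − 373.6 = 49.93 K.

49.9 K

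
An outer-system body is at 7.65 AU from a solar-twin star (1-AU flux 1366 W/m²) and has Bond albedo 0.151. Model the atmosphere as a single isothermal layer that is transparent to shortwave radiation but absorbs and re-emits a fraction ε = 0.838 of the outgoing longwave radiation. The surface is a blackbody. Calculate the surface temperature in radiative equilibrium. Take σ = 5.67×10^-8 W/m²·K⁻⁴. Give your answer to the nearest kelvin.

Flux at the orbit: S = 1366/(7.65)² = 23.34 W/m².
The planet radiates to space at T_e = [S(1−α)/(4σ)]^(1/4) = 96.68 K.
The surface balance (absorbed SW + ε·downward IR = σT_s⁴) with T_a⁴ = T_s⁴/2 reduces to T_s = T_e·[2/(2−ε)]^¼ = 110.7 K.

111 K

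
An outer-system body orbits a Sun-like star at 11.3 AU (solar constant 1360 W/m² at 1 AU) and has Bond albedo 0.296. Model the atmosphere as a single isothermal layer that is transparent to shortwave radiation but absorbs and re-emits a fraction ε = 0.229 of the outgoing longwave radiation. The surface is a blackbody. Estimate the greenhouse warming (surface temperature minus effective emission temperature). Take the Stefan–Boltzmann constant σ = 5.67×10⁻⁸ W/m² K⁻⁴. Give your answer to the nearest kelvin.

Irradiance scales as 1/d², so S = 1360 W/m² × (1/11.3)² = 10.65 W/m².
Effective emission temperature (TOA balance): σT_e⁴ = S(1−α)/4 = 1.875 W/m² → T_e = 75.83 K.
The surface balance (absorbed SW + ε·downward IR = σT_s⁴) with T_a⁴ = T_s⁴/2 reduces to T_s = T_e·[2/(2−ε)]^¼ = 78.17 K.
T_s − T_e = 78.17 − 75.83 = 2.341 K.

2 K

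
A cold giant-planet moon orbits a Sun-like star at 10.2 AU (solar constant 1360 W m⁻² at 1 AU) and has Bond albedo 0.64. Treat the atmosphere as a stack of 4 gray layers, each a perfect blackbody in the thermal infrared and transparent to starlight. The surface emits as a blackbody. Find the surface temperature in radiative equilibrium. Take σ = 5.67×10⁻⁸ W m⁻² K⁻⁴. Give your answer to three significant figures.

Irradiance scales as 1/d², so S = 1360 W m⁻² × (1/10.2)² = 13.07 W m⁻².
OLR = S(1−α)/4 = 1.176 W m⁻²; the top layer radiates at T_e = 67.49 K.
Layer-by-layer balance gives σT_s⁴ = (N+1)σT_e⁴, so T_s = 5^¼·67.49 = 100.9 K.

101 K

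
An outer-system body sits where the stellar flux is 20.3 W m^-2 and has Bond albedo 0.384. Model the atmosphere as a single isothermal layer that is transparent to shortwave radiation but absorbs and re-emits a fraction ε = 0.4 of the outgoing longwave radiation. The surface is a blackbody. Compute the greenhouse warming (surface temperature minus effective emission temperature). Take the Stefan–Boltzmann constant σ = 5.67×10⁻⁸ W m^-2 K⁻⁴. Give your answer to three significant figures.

4.94 K

At the top of the atmosphere, σT_e⁴ = S(1−α)/4 = 3.126 W m^-2, giving T_e = 86.17 K.
Surface balance with a leaky layer gives σT_s⁴ = σT_e⁴·2/(2−ε), so T_s = T_e·[2/(2−0.4)]^(1/4) = 91.11 K.
Greenhouse warming: T_s − T_e = 4.944 K.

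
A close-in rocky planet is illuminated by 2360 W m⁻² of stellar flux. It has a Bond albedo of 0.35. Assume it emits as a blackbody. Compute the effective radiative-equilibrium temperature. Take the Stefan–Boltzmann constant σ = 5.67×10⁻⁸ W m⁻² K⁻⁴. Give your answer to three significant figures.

287 K

Averaging over the sphere, the absorbed flux is S(1−α)/4 = 383.5 W m⁻².
Set σT⁴ = 383.5 → T = (383.5/σ)^(1/4) = 286.8 K.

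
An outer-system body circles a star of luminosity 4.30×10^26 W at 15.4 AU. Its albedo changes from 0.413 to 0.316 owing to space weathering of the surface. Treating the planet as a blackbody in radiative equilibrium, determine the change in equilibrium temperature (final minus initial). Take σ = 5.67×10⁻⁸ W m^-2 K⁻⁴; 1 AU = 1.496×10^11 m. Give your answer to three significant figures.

Orbital distance: d = 15.4 AU = 2.304×10^12 m.
Spreading L over a sphere of radius d: S = 4.30×10^26/(4π·2.30×10^12²) = 6.447 W m^-2.
Initial: T₁ = [S(1−0.413)/(4σ)]^(1/4) = 63.91 K.
Final:   T₂ = [S(1−0.316)/(4σ)]^(1/4) = 66.40 K.
ΔT = T₂ − T₁ = 2.491 K.

2.49 kelvin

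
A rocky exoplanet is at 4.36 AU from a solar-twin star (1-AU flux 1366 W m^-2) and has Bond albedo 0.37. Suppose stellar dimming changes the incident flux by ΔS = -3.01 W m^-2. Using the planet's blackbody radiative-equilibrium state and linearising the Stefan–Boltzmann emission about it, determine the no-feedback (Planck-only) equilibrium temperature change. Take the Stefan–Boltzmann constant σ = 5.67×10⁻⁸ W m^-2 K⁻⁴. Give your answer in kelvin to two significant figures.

-1.2 K

Irradiance scales as 1/d², so S = 1366 W m^-2 × (1/4.36)² = 71.86 W m^-2.
The baseline emission temperature is T_e = 118.9 K.
Only a fraction (1−α) is absorbed and it's spread over 4πR², so ΔF = (1−α)ΔS/4 = -0.4741 W m^-2.
Linearising σT⁴ gives d(σT⁴)/dT = 4σT_e³ = 0.3809 W m^-2 per K.
ΔT₀ = ΔF/λ_P = -0.4741/0.3809 = -1.24 K.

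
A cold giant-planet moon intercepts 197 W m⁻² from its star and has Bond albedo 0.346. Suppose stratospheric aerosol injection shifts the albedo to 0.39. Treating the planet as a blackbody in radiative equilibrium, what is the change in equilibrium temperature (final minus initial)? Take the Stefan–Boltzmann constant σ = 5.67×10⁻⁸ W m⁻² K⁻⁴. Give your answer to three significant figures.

With α = 0.346, T₁ = 154.4 K.
Final:   T₂ = [S(1−0.39)/(4σ)]^(1/4) = 151.7 K.
Change: 151.7 − 154.4 = -2.665 K.

-2.66 K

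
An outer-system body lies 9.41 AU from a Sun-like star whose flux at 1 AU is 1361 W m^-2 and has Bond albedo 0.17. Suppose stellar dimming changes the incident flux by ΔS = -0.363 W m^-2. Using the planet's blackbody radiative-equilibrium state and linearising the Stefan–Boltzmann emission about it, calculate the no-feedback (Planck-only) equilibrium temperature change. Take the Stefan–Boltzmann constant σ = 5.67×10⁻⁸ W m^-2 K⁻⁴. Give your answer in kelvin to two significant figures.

-0.51 kelvin

Flux at the orbit: S = 1361/(9.41)² = 15.37 W m^-2.
Reference equilibrium: T_e = [S(1−α)/(4σ)]^(1/4) = 86.60 K.
Only a fraction (1−α) is absorbed and it's spread over 4πR², so ΔF = (1−α)ΔS/4 = -0.07532 W m^-2.
Linearising σT⁴ gives d(σT⁴)/dT = 4σT_e³ = 0.1473 W m^-2 per K.
ΔT₀ = ΔF/λ_P = -0.07532/0.1473 = -0.511 K.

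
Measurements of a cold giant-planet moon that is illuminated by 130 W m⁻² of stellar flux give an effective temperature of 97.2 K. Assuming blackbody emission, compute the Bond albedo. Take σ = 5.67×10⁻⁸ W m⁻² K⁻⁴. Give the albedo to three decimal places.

0.844

From σT⁴ = S(1−α)/4 we invert for α: 1−α = 4σT⁴/S.
σT⁴ = 5.061 W m⁻², so 4σT⁴ = 20.24 W m⁻².
1−α = 20.24/130.0 = 0.1557, so α = 0.8443.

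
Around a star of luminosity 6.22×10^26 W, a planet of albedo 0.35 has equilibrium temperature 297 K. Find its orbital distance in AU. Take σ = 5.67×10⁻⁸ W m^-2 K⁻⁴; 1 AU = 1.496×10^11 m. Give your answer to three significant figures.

0.903 AU

The flux needed for this T is 4σT⁴/(1−0.35) = 2715 W m^-2.
S = L/(4πd²) → d = √(L/4πS) = √(6.22×10^26/(4π·2715)) = 1.350×10^11 m = 0.9026 AU.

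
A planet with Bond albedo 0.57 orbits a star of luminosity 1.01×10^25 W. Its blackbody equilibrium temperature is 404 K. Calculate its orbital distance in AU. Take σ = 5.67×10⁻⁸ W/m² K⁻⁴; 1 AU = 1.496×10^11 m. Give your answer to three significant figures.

0.0506 AU

Required flux: S = 4σT⁴/(1−α) = 14050 W/m².
Then d = [L/(4πS)]^(1/2) = 7.563×10^9 m, i.e. 0.05056 AU.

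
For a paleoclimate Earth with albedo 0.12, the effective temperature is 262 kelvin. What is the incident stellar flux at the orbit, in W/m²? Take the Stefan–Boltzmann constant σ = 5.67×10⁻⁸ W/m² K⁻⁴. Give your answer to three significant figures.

Invert the energy balance for S: S = 4σT⁴/(1−α).
The emitted flux is σT⁴ = 267.2 W/m².
S = 4·267.2/0.88 = 1214 W/m².

1210 W/m²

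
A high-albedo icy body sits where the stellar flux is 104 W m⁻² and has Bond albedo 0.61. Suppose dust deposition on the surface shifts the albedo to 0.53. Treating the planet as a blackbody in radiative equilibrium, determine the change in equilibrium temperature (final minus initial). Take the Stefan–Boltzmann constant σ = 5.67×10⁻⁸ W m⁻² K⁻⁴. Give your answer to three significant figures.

5.52 K

With α = 0.61, T₁ = 115.6 K.
Final:   T₂ = [S(1−0.53)/(4σ)]^(1/4) = 121.2 K.
Change: 121.2 − 115.6 = 5.522 K.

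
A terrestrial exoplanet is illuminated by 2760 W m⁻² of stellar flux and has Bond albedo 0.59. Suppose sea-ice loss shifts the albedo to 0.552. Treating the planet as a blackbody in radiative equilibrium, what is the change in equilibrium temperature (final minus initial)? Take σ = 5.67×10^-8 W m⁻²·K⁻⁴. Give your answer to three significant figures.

Initial: T₁ = [S(1−0.59)/(4σ)]^(1/4) = 265.8 K.
After:  T₂ = [2760·0.448/(4σ)]^(1/4) = 271.7 K.
Change: 271.7 − 265.8 = 5.955 K.

5.96 K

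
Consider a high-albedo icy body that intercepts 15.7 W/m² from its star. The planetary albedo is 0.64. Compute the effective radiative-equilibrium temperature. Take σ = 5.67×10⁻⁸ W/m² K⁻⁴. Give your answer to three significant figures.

70.7 kelvin

Absorbed flux (global mean): S(1−α)/4 = 15.70·0.36/4 = 1.413 W/m².
In equilibrium σT⁴ equals this, so T = 70.65 K.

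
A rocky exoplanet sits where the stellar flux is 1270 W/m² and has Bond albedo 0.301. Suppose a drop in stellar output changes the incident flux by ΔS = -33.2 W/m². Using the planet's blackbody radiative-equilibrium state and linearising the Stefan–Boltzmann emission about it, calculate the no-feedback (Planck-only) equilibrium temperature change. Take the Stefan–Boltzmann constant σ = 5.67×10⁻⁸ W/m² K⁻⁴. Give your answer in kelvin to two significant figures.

-1.6 K

Reference equilibrium: T_e = [S(1−α)/(4σ)]^(1/4) = 250.1 K.
ΔF = Δ[S(1−α)]/4 = (1−0.301)·-33.2/4 = -5.802 W/m².
Linearising σT⁴ gives d(σT⁴)/dT = 4σT_e³ = 3.549 W/m² per K.
ΔT₀ = ΔF/λ_P = -5.802/3.549 = -1.63 K.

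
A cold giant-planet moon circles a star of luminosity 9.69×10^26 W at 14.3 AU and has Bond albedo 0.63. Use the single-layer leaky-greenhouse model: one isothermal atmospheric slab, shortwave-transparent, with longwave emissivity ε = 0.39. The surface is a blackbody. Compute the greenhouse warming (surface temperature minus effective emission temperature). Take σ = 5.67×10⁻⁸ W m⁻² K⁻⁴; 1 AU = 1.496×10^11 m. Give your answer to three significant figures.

d = 14.3 × 1.496×10^11 m = 2.139×10^12 m.
S = L/(4πd²) = 16.85 W m⁻².
At the top of the atmosphere, σT_e⁴ = S(1−α)/4 = 1.559 W m⁻², giving T_e = 72.41 K.
The surface balance (absorbed SW + ε·downward IR = σT_s⁴) with T_a⁴ = T_s⁴/2 reduces to T_s = T_e·[2/(2−ε)]^¼ = 76.44 K.
T_s − T_e = 76.44 − 72.41 = 4.035 K.

4.03 K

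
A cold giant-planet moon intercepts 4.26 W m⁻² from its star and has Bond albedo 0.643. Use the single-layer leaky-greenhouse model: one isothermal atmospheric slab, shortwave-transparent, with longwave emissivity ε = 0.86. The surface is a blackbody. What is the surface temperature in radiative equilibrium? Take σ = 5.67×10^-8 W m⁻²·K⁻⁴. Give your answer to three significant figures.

58.6 K

Effective emission temperature (TOA balance): σT_e⁴ = S(1−α)/4 = 0.3802 W m⁻² → T_e = 50.89 K.
The surface balance (absorbed SW + ε·downward IR = σT_s⁴) with T_a⁴ = T_s⁴/2 reduces to T_s = T_e·[2/(2−ε)]^¼ = 58.57 K.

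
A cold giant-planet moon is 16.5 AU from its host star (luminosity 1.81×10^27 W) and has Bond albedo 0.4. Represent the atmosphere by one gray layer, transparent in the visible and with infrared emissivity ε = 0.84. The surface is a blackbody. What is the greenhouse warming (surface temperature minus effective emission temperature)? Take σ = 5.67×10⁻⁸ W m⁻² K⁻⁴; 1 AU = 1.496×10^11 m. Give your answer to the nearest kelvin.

Orbital distance: d = 16.5 AU = 2.468×10^12 m.
Flux at the orbit: S = L/(4πd²) = 1.81×10^27/(4π·(2.47×10^12)²) = 23.64 W m⁻².
Effective emission temperature (TOA balance): σT_e⁴ = S(1−α)/4 = 3.546 W m⁻² → T_e = 88.93 K.
For a single slab of emissivity ε, T_s⁴ = 2T_e⁴/(2−ε); thus T_s = 88.93·(1.724)^(1/4) = 101.9 K.
Greenhouse warming: T_s − T_e = 12.97 K.

13 kelvin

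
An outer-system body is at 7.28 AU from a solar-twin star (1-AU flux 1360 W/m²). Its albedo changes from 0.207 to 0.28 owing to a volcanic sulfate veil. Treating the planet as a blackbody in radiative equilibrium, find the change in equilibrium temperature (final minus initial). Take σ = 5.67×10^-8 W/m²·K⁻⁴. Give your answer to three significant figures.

By the inverse-square law, S = 1360/7.28² = 25.66 W/m².
Initial: T₁ = [S(1−0.207)/(4σ)]^(1/4) = 97.33 K.
After:  T₂ = [25.66·0.72/(4σ)]^(1/4) = 95.00 K.
ΔT = T₂ − T₁ = -2.322 K.

-2.32 K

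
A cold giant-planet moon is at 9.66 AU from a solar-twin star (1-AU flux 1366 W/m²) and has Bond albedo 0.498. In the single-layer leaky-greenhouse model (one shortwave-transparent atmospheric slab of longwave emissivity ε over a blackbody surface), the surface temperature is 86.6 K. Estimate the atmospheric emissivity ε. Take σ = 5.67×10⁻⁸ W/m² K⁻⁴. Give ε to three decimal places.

0.848

Irradiance scales as 1/d², so S = 1366 W/m² × (1/9.66)² = 14.64 W/m².
TOA balance gives T_e = 75.45 K.
Since (2−ε)/2 = (T_e/T_s)⁴ = 0.5761, ε = 0.8478.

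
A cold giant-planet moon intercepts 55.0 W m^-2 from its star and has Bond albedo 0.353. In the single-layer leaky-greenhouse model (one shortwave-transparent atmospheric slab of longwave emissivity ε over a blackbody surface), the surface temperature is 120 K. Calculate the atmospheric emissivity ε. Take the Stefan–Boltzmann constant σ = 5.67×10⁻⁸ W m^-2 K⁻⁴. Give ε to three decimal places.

First, T_e = [55.00·(1−0.353)/(4σ)]^(1/4) = 111.9 K.
T_s⁴ = T_e⁴·2/(2−ε) → ε = 2 − 2(T_e/T_s)⁴ = 2 − 2·(111.9/120)⁴ = 0.4867.

0.487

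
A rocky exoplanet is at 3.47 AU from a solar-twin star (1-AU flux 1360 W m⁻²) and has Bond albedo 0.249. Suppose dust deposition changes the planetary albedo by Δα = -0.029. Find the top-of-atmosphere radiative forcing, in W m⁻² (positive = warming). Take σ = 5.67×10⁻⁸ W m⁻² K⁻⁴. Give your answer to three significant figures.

0.819 W m⁻²

Flux at the orbit: S = 1360/(3.47)² = 112.9 W m⁻².
The change in absorbed flux is Δ[S(1−α)/4] = −SΔα/4 = 0.8189 W m⁻².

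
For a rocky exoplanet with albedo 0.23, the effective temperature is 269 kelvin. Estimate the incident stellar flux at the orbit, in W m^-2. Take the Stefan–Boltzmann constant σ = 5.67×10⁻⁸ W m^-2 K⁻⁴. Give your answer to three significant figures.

From S(1−α)/4 = σT⁴: S = 4σT⁴/(1−α).
The emitted flux is σT⁴ = 296.9 W m^-2.
S = 4·296.9/0.77 = 1542 W m^-2.

1540 W m^-2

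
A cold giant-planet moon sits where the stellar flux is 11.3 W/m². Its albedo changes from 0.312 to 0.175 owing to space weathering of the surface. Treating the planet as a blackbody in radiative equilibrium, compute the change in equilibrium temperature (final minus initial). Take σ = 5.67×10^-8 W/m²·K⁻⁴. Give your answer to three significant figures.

3.55 K

With α = 0.312, T₁ = 76.52 K.
Final:   T₂ = [S(1−0.175)/(4σ)]^(1/4) = 80.07 K.
ΔT = T₂ − T₁ = 3.554 K.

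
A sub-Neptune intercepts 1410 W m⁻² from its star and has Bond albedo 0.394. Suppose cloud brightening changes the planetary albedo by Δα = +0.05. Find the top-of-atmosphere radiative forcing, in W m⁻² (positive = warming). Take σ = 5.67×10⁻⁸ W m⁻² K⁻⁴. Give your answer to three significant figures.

TOA radiative forcing: ΔF = −S·Δα/4 = −1410·(+0.05)/4 = -17.62 W m⁻².

-17.6 W m⁻²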